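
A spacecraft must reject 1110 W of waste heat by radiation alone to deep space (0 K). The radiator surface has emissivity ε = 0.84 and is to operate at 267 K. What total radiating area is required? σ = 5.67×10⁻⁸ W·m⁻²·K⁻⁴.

A ≈ 4.59 m²

P = εσA T⁴ ⇒ A = P/(εσT⁴).
T⁴ = 5.082×10⁹ K⁴.
A = 1110/(0.84 × 5.67×10⁻⁸ × 5.082×10⁹).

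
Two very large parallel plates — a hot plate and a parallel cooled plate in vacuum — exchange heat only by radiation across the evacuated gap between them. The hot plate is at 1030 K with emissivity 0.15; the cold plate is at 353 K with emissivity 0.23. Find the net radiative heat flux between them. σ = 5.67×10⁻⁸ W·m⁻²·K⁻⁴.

For two infinite grey parallel plates, q = σ(T₁⁴ − T₂⁴)/(1/ε₁ + 1/ε₂ − 1).
T₁⁴ − T₂⁴ = 1.126×10¹² − 1.553×10¹⁰ = 1.110×10¹² K⁴.
1/ε₁ + 1/ε₂ − 1 = 6.667 + 4.348 − 1 = 10.01.
q = 5.67×10⁻⁸ × 1.110×10¹² / 10.01.

q ≈ 6280 W/m²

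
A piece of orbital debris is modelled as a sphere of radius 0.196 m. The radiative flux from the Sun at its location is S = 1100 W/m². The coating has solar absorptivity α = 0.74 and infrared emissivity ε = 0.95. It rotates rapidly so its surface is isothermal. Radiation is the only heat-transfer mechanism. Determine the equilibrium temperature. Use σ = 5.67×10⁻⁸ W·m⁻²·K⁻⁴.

At equilibrium, absorbed power = emitted power.
Absorbing cross-section = πr² = 0.1207 m²; emitting surface = 4πr² = 0.4827 m² (ratio 4).
αS·A_cross = εσ·A_surf·T⁴  ⇒  T⁴ = αS/(ε·4σ).
T⁴ = 0.740·1100/(0.95·4·5.67×10⁻⁸) = 3.778×10⁹ K⁴.
T = (3.778×10⁹)^(1/4).

T ≈ 248 K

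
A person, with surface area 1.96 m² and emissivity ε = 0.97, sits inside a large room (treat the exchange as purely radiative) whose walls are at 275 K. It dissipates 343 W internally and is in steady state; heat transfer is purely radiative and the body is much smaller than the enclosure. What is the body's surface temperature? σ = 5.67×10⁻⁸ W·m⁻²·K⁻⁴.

For a small grey body in a large enclosure, net radiated power = εσA(T⁴ − T_w⁴).
Steady state: P = εσA(T⁴ − T_w⁴) with A = 1.96 m².
T⁴ = P/(εσA) + T_w⁴ = 343/(0.97·5.67×10⁻⁸·1.960) + (275)⁴
    = 3.182×10⁹ + 5.719×10⁹ = 8.901×10⁹ K⁴.

T ≈ 307 K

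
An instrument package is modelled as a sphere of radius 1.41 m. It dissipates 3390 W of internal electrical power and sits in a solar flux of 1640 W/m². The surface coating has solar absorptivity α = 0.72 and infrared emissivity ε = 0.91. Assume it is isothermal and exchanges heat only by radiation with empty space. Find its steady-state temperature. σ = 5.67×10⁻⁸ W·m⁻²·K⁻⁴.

T ≈ 302 K

At steady state, absorbed solar power + internal power = radiated power.
Absorbed: α·S·A_cross = 0.72·1640·6.246 = 7375 W (cross-section πr²).
Total input = 7375 + 3390 = 10770 W.
Radiated: εσ·A_surf·T⁴ with A_surf = 4πr² = 24.98 m².
T⁴ = 10770/(0.91·5.67×10⁻⁸·24.98) = 8.351×10⁹ K⁴.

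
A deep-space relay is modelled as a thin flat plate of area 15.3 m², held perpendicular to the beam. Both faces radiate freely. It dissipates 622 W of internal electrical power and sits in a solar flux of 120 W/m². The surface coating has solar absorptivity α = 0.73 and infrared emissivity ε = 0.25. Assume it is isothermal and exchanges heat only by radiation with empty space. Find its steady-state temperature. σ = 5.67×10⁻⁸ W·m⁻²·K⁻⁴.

T ≈ 259 K

At steady state, absorbed solar power + internal power = radiated power.
Absorbed: α·S·A_cross = 0.73·120·15.30 = 1340 W (cross-section A).
Total input = 1340 + 622 = 1962 W.
Radiated: εσ·A_surf·T⁴ with A_surf = 2A = 30.60 m².
T⁴ = 1962/(0.25·5.67×10⁻⁸·30.60) = 4.524×10⁹ K⁴.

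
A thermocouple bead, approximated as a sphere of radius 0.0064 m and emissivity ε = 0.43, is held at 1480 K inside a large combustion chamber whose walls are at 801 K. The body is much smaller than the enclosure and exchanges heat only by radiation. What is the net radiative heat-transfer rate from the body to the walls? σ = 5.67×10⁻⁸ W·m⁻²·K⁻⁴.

P_net ≈ 55.0 W

For a small grey body in a large enclosure: P_net = εσA(T_body⁴ − T_wall⁴).
A = 4πr² = 5.147×10⁻⁴ m²; T_body⁴ − T_wall⁴ = 4.798×10¹² − 4.117×10¹¹ = 4.386×10¹² K⁴.
|P_net| = 0.43·5.67×10⁻⁸·5.147×10⁻⁴·4.386×10¹².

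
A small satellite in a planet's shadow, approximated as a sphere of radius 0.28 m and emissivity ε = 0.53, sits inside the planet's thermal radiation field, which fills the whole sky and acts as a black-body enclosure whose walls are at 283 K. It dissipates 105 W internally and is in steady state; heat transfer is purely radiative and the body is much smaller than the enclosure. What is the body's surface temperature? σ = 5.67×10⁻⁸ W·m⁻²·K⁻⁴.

For a small grey body in a large enclosure, net radiated power = εσA(T⁴ − T_w⁴).
Steady state: P = εσA(T⁴ − T_w⁴) with A = 4πr² = 0.9852 m².
T⁴ = P/(εσA) + T_w⁴ = 105/(0.53·5.67×10⁻⁸·0.9852) + (283)⁴
    = 3.547×10⁹ + 6.414×10⁹ = 9.961×10⁹ K⁴.

T ≈ 316 K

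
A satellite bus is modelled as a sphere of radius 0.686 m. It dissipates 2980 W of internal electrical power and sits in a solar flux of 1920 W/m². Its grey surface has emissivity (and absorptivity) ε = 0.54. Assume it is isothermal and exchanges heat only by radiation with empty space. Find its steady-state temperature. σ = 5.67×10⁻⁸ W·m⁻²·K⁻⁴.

At steady state, absorbed solar power + internal power = radiated power.
Absorbed: α·S·A_cross = 0.54·1920·1.478 = 1533 W (cross-section πr²).
Total input = 1533 + 2980 = 4513 W.
Radiated: εσ·A_surf·T⁴ with A_surf = 4πr² = 5.914 m².
T⁴ = 4513/(0.54·5.67×10⁻⁸·5.914) = 2.492×10¹⁰ K⁴.

T ≈ 397 K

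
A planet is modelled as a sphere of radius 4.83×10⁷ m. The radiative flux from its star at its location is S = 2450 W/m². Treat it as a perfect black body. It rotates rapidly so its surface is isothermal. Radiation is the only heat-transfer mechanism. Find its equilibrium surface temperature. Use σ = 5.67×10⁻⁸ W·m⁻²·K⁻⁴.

At equilibrium, absorbed power = emitted power.
Absorbing cross-section = πr² = 7.329×10¹⁵ m²; emitting surface = 4πr² = 2.932×10¹⁶ m² (ratio 4).
S·A_cross = εσ·A_surf·T⁴  ⇒  T⁴ = S/(4σ).
T⁴ = 1.00·2450/(4·5.67×10⁻⁸) = 1.080×10¹⁰ K⁴.
T = (1.080×10¹⁰)^(1/4).

T ≈ 322 K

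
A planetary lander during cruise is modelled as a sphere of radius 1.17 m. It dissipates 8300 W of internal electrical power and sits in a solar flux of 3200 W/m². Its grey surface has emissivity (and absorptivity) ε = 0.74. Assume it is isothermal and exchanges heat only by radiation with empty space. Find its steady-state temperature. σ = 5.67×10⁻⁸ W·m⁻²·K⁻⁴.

At steady state, absorbed solar power + internal power = radiated power.
Absorbed: α·S·A_cross = 0.74·3200·4.301 = 10180 W (cross-section πr²).
Total input = 10180 + 8300 = 18480 W.
Radiated: εσ·A_surf·T⁴ with A_surf = 4πr² = 17.20 m².
T⁴ = 18480/(0.74·5.67×10⁻⁸·17.20) = 2.561×10¹⁰ K⁴.

T ≈ 400 K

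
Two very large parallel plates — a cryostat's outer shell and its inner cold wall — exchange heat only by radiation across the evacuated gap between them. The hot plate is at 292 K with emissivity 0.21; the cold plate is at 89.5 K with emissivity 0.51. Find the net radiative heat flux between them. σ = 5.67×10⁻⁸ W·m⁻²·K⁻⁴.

q ≈ 71.4 W/m²

For two infinite grey parallel plates, q = σ(T₁⁴ − T₂⁴)/(1/ε₁ + 1/ε₂ − 1).
T₁⁴ − T₂⁴ = 7.270×10⁹ − 6.416×10⁷ = 7.206×10⁹ K⁴.
1/ε₁ + 1/ε₂ − 1 = 4.762 + 1.961 − 1 = 5.723.
q = 5.67×10⁻⁸ × 7.206×10⁹ / 5.723.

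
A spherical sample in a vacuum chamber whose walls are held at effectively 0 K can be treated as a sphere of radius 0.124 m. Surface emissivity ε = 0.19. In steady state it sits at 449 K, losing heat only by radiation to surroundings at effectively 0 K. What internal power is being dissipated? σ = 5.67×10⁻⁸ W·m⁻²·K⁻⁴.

P ≈ 84.6 W

Steady state: P = εσA T⁴.
A = 4πr² = 0.1932 m²; T⁴ = (449)⁴ = 4.064×10¹⁰ K⁴.
P = 0.19 × 5.67×10⁻⁸ × 0.1932 × 4.064×10¹⁰.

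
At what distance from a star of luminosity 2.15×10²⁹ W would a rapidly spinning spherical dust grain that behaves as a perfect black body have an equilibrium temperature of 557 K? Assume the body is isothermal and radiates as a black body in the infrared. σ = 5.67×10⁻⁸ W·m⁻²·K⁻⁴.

For an isothermal black-emitting sphere, (1−a)S·πr² = σ·4πr²·T⁴ ⇒ S = 4σT⁴/(1−a).
S = 4·5.67×10⁻⁸·(557)⁴/1.00 = 21830 W/m².
Flux falls as S = L/(4πd²), so d = √(L/(4πS)) = √(2.15×10²⁹/(4π·21830)).

d ≈ 8.85×10¹¹ m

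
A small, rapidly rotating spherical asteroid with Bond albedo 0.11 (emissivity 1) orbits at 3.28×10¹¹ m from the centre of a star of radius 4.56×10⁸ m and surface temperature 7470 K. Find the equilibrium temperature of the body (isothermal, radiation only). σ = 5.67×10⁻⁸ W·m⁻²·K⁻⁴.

T ≈ 191 K

The star's surface emits σT_*⁴; at distance d the flux is S = σT_*⁴(R_*/d)².
S = 5.67×10⁻⁸·(7470)⁴·(4.56×10⁸/3.28×10¹¹)² = 341.2 W/m².
For an isothermal sphere T⁴ = (1−a)S/(4σ) = 1.339×10⁹ K⁴.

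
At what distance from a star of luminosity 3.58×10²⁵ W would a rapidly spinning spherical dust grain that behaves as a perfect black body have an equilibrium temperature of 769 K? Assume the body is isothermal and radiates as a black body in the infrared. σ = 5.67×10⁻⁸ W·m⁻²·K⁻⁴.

For an isothermal black-emitting sphere, (1−a)S·πr² = σ·4πr²·T⁴ ⇒ S = 4σT⁴/(1−a).
S = 4·5.67×10⁻⁸·(769)⁴/1.00 = 79310 W/m².
Flux falls as S = L/(4πd²), so d = √(L/(4πS)) = √(3.58×10²⁵/(4π·79310)).

d ≈ 5.99×10⁹ m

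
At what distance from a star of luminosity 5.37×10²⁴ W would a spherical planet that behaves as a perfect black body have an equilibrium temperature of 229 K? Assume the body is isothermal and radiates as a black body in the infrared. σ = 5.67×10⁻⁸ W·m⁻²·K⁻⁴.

d ≈ 2.62×10¹⁰ m

For an isothermal black-emitting sphere, (1−a)S·πr² = σ·4πr²·T⁴ ⇒ S = 4σT⁴/(1−a).
S = 4·5.67×10⁻⁸·(229)⁴/1.00 = 623.7 W/m².
Flux falls as S = L/(4πd²), so d = √(L/(4πS)) = √(5.37×10²⁴/(4π·623.7)).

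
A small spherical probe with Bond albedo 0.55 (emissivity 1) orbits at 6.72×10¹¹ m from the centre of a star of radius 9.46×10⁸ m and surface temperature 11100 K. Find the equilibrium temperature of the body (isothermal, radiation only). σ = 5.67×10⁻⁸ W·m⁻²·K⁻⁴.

The star's surface emits σT_*⁴; at distance d the flux is S = σT_*⁴(R_*/d)².
S = 5.67×10⁻⁸·(11100)⁴·(9.46×10⁸/6.72×10¹¹)² = 1706 W/m².
For an isothermal sphere T⁴ = (1−a)S/(4σ) = 3.384×10⁹ K⁴.

T ≈ 241 K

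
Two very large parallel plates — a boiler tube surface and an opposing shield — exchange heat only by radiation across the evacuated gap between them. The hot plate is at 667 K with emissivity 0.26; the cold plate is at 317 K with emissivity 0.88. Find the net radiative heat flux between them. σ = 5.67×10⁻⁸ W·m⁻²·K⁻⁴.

q ≈ 2670 W/m²

For two infinite grey parallel plates, q = σ(T₁⁴ − T₂⁴)/(1/ε₁ + 1/ε₂ − 1).
T₁⁴ − T₂⁴ = 1.979×10¹¹ − 1.010×10¹⁰ = 1.878×10¹¹ K⁴.
1/ε₁ + 1/ε₂ − 1 = 3.846 + 1.136 − 1 = 3.983.
q = 5.67×10⁻⁸ × 1.878×10¹¹ / 3.983.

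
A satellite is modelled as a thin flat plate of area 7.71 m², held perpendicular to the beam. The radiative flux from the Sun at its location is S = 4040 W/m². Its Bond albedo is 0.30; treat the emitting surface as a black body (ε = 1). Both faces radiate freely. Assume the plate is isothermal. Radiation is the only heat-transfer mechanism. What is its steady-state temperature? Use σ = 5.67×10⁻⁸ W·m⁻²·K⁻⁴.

At equilibrium, absorbed power = emitted power.
Absorbing cross-section = A = 7.710 m²; emitting surface = 2A = 15.42 m² (ratio 2).
(1−a)S·A_cross = εσ·A_surf·T⁴  ⇒  T⁴ = (1−a)S/(2σ).
T⁴ = 0.700·4040/(2·5.67×10⁻⁸) = 2.494×10¹⁰ K⁴.
T = (2.494×10¹⁰)^(1/4).

T ≈ 397 K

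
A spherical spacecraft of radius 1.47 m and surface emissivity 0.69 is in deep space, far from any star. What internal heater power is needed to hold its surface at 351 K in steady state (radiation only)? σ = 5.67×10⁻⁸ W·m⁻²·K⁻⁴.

P = εσ·4πr²·T⁴.
4πr² = 27.15 m²; T⁴ = 1.518×10¹⁰ K⁴.
P = 0.69·5.67×10⁻⁸·27.15·1.518×10¹⁰.

P ≈ 16100 W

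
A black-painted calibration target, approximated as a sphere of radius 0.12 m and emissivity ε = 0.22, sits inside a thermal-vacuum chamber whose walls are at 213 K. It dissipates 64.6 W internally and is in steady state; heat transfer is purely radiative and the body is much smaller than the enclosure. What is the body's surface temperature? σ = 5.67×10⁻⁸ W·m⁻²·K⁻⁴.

T ≈ 419 K

For a small grey body in a large enclosure, net radiated power = εσA(T⁴ − T_w⁴).
Steady state: P = εσA(T⁴ − T_w⁴) with A = 4πr² = 0.1810 m².
T⁴ = P/(εσA) + T_w⁴ = 64.6/(0.22·5.67×10⁻⁸·0.1810) + (213)⁴
    = 2.862×10¹⁰ + 2.058×10⁹ = 3.068×10¹⁰ K⁴.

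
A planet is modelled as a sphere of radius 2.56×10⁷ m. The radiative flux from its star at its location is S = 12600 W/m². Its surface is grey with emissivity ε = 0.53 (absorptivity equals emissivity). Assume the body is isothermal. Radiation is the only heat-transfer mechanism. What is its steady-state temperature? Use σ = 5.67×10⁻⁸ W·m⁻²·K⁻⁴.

At equilibrium, absorbed power = emitted power.
Absorbing cross-section = πr² = 2.059×10¹⁵ m²; emitting surface = 4πr² = 8.235×10¹⁵ m² (ratio 4).
εS·A_cross = εσ·A_surf·T⁴  ⇒  T⁴ = S/(4σ)   (ε cancels).
T⁴ = 12600/(4·5.67×10⁻⁸) = 5.556×10¹⁰ K⁴.
T = (5.556×10¹⁰)^(1/4).

T ≈ 485 K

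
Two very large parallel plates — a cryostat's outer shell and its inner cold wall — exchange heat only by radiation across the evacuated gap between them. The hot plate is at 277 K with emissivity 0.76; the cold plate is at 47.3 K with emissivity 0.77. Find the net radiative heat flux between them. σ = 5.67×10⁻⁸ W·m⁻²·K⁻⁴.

For two infinite grey parallel plates, q = σ(T₁⁴ − T₂⁴)/(1/ε₁ + 1/ε₂ − 1).
T₁⁴ − T₂⁴ = 5.887×10⁹ − 5.005×10⁶ = 5.882×10⁹ K⁴.
1/ε₁ + 1/ε₂ − 1 = 1.316 + 1.299 − 1 = 1.614.
q = 5.67×10⁻⁸ × 5.882×10⁹ / 1.614.

q ≈ 207 W/m²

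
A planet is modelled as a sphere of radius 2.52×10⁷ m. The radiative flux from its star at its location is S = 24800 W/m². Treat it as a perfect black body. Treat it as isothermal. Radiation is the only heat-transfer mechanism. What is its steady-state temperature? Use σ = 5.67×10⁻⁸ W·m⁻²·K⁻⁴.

T ≈ 575 K

At equilibrium, absorbed power = emitted power.
Absorbing cross-section = πr² = 1.995×10¹⁵ m²; emitting surface = 4πr² = 7.980×10¹⁵ m² (ratio 4).
S·A_cross = εσ·A_surf·T⁴  ⇒  T⁴ = S/(4σ).
T⁴ = 1.00·24800/(4·5.67×10⁻⁸) = 1.093×10¹¹ K⁴.
T = (1.093×10¹¹)^(1/4).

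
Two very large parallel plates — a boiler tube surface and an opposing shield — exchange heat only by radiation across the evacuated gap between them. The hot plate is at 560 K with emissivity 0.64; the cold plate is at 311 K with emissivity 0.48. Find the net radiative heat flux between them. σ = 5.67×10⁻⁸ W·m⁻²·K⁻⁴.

For two infinite grey parallel plates, q = σ(T₁⁴ − T₂⁴)/(1/ε₁ + 1/ε₂ − 1).
T₁⁴ − T₂⁴ = 9.834×10¹⁰ − 9.355×10⁹ = 8.899×10¹⁰ K⁴.
1/ε₁ + 1/ε₂ − 1 = 1.562 + 2.083 − 1 = 2.646.
q = 5.67×10⁻⁸ × 8.899×10¹⁰ / 2.646.

q ≈ 1910 W/m²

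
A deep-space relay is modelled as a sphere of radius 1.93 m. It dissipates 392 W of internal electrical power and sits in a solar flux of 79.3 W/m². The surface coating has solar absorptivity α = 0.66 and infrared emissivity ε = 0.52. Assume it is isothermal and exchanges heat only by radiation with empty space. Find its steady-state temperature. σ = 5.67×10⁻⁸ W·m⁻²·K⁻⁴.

T ≈ 164 K

At steady state, absorbed solar power + internal power = radiated power.
Absorbed: α·S·A_cross = 0.66·79.3·11.70 = 612.5 W (cross-section πr²).
Total input = 612.5 + 392 = 1004 W.
Radiated: εσ·A_surf·T⁴ with A_surf = 4πr² = 46.81 m².
T⁴ = 1004/(0.52·5.67×10⁻⁸·46.81) = 7.278×10⁸ K⁴.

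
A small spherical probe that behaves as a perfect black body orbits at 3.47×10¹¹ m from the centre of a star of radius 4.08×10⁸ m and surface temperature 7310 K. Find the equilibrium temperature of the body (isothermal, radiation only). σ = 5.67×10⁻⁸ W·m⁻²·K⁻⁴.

T ≈ 177 K

The star's surface emits σT_*⁴; at distance d the flux is S = σT_*⁴(R_*/d)².
S = 5.67×10⁻⁸·(7310)⁴·(4.08×10⁸/3.47×10¹¹)² = 223.8 W/m².
For an isothermal sphere T⁴ = (1−a)S/(4σ) = 9.869×10⁸ K⁴.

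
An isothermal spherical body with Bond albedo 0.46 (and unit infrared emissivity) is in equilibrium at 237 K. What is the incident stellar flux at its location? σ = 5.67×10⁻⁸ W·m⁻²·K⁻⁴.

(1−a)S·πr² = σ·4πr²·T⁴ ⇒ S = 4σT⁴/(1−a).
S = 4·5.67×10⁻⁸·3.155×10⁹/0.540.

S ≈ 1330 W/m²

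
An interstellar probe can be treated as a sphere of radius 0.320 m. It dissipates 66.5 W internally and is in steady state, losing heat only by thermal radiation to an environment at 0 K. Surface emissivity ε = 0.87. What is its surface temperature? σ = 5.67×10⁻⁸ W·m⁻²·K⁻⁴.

Steady state: internal power = radiated power, P = εσA T⁴.
Radiating area A = 4πr² = 1.287 m².
T⁴ = P/(εσA) = 66.5/(0.87·5.67×10⁻⁸·1.287) = 1.048×10⁹ K⁴.
T = (1.048×10⁹)^(1/4).

T ≈ 180 K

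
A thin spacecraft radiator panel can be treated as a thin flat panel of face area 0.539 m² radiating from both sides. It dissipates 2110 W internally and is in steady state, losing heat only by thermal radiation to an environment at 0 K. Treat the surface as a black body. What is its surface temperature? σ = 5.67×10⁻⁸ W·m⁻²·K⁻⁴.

T ≈ 431 K

Steady state: internal power = radiated power, P = εσA T⁴.
Radiating area A = 2·0.539 = 1.078 m².
T⁴ = P/(εσA) = 2110/(1.0·5.67×10⁻⁸·1.078) = 3.452×10¹⁰ K⁴.
T = (3.452×10¹⁰)^(1/4).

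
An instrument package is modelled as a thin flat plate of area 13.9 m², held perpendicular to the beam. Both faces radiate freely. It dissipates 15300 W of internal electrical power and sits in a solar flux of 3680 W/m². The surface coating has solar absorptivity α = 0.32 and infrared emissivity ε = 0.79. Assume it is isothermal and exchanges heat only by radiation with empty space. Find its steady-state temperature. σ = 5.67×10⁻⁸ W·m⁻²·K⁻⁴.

At steady state, absorbed solar power + internal power = radiated power.
Absorbed: α·S·A_cross = 0.32·3680·13.90 = 16370 W (cross-section A).
Total input = 16370 + 15300 = 31670 W.
Radiated: εσ·A_surf·T⁴ with A_surf = 2A = 27.80 m².
T⁴ = 31670/(0.79·5.67×10⁻⁸·27.80) = 2.543×10¹⁰ K⁴.

T ≈ 399 K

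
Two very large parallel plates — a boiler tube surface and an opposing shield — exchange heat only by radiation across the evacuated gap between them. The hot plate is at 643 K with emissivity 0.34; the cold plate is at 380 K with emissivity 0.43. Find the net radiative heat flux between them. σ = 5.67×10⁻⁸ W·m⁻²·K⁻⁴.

q ≈ 1990 W/m²

For two infinite grey parallel plates, q = σ(T₁⁴ − T₂⁴)/(1/ε₁ + 1/ε₂ − 1).
T₁⁴ − T₂⁴ = 1.709×10¹¹ − 2.085×10¹⁰ = 1.501×10¹¹ K⁴.
1/ε₁ + 1/ε₂ − 1 = 2.941 + 2.326 − 1 = 4.267.
q = 5.67×10⁻⁸ × 1.501×10¹¹ / 4.267.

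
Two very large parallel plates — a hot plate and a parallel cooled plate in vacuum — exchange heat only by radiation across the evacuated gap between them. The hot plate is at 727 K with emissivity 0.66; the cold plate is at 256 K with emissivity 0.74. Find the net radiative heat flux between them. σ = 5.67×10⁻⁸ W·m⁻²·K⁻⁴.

q ≈ 8360 W/m²

For two infinite grey parallel plates, q = σ(T₁⁴ − T₂⁴)/(1/ε₁ + 1/ε₂ − 1).
T₁⁴ − T₂⁴ = 2.793×10¹¹ − 4.295×10⁹ = 2.750×10¹¹ K⁴.
1/ε₁ + 1/ε₂ − 1 = 1.515 + 1.351 − 1 = 1.867.
q = 5.67×10⁻⁸ × 2.750×10¹¹ / 1.867.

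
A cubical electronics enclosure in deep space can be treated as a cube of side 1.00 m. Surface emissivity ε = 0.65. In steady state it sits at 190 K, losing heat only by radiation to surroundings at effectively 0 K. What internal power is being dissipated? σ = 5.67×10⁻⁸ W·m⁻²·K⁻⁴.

Steady state: P = εσA T⁴.
A = 6L² = 6.000 m²; T⁴ = (190)⁴ = 1.303×10⁹ K⁴.
P = 0.65 × 5.67×10⁻⁸ × 6.000 × 1.303×10⁹.

P ≈ 288 W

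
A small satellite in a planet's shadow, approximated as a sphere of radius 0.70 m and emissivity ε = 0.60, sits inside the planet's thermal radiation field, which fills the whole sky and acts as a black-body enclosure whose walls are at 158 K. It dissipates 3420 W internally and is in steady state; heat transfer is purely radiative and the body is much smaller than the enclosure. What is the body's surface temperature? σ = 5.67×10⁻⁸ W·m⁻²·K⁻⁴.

For a small grey body in a large enclosure, net radiated power = εσA(T⁴ − T_w⁴).
Steady state: P = εσA(T⁴ − T_w⁴) with A = 4πr² = 6.158 m².
T⁴ = P/(εσA) + T_w⁴ = 3420/(0.60·5.67×10⁻⁸·6.158) + (158)⁴
    = 1.633×10¹⁰ + 6.232×10⁸ = 1.695×10¹⁰ K⁴.

T ≈ 361 K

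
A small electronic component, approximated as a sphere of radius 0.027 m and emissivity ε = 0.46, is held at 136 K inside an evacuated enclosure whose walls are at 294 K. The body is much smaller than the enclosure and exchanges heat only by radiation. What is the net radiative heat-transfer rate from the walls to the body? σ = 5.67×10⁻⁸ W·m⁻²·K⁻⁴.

P_net ≈ 1.70 W

For a small grey body in a large enclosure: P_net = εσA(T_body⁴ − T_wall⁴).
A = 4πr² = 0.009161 m²; T_body⁴ − T_wall⁴ = 3.421×10⁸ − 7.471×10⁹ = -7.129×10⁹ K⁴.
|P_net| = 0.46·5.67×10⁻⁸·0.009161·7.129×10⁹.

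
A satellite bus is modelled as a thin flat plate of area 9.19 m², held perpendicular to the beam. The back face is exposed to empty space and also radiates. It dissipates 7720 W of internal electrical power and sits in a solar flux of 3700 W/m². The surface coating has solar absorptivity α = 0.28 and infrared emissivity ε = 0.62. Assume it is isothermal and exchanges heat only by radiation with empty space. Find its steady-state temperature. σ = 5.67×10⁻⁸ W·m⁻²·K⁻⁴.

At steady state, absorbed solar power + internal power = radiated power.
Absorbed: α·S·A_cross = 0.28·3700·9.190 = 9521 W (cross-section A).
Total input = 9521 + 7720 = 17240 W.
Radiated: εσ·A_surf·T⁴ with A_surf = 2A = 18.38 m².
T⁴ = 17240/(0.62·5.67×10⁻⁸·18.38) = 2.668×10¹⁰ K⁴.

T ≈ 404 K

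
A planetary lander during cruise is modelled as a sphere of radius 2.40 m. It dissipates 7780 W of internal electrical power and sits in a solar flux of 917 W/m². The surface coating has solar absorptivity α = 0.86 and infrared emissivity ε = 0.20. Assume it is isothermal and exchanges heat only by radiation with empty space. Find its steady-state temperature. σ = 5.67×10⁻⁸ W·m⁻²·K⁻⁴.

T ≈ 405 K

At steady state, absorbed solar power + internal power = radiated power.
Absorbed: α·S·A_cross = 0.86·917·18.10 = 14270 W (cross-section πr²).
Total input = 14270 + 7780 = 22050 W.
Radiated: εσ·A_surf·T⁴ with A_surf = 4πr² = 72.38 m².
T⁴ = 22050/(0.20·5.67×10⁻⁸·72.38) = 2.686×10¹⁰ K⁴.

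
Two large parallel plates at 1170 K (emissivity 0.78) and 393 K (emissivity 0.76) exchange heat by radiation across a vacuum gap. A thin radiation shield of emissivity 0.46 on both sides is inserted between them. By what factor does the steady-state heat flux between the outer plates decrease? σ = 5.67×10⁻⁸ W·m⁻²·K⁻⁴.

factor ≈ 3.10

Without shield: q₀ = σΔ(T⁴)/(1/ε₁+1/ε₂−1) with denominator 1.598.
With shield the two gaps are in series; the resistances add: (1/ε₁+1/ε_s−1)+(1/ε_s+1/ε₂−1) = 2.456+2.490 = 4.946.
Heat-flux ratio q₀/q = 4.946/1.598.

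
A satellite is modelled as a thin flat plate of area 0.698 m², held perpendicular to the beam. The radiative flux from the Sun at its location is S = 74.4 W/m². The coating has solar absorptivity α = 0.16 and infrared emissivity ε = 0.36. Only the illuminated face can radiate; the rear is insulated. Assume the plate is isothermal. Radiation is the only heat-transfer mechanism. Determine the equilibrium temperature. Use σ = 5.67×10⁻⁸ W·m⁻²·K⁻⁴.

T ≈ 155 K

At equilibrium, absorbed power = emitted power.
Absorbing cross-section = A = 0.6980 m²; emitting surface = A = 0.6980 m² (ratio 1).
αS·A_cross = εσ·A_surf·T⁴  ⇒  T⁴ = αS/(ε·1σ).
T⁴ = 0.160·74.4/(0.36·1·5.67×10⁻⁸) = 5.832×10⁸ K⁴.
T = (5.832×10⁸)^(1/4).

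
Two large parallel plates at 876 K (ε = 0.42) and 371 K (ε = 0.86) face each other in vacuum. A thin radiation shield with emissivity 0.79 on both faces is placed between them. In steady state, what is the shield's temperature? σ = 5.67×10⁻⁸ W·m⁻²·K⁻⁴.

T_s ≈ 684 K

In steady state the net flux on the hot side equals that on the cold side.
σ(T₁⁴−T_s⁴)/D₁ = σ(T_s⁴−T₂⁴)/D₂, with D₁ = 1/ε₁+1/ε_s−1 = 2.647, D₂ = 1/ε_s+1/ε₂−1 = 1.429.
Solve for T_s⁴: T_s⁴ = (D₂·T₁⁴ + D₁·T₂⁴)/(D₁+D₂) = 2.187×10¹¹ K⁴.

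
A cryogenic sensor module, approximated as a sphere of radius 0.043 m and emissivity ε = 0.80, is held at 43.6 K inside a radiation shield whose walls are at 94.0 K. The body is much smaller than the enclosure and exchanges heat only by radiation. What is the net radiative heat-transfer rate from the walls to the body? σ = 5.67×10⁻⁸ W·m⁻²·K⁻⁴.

For a small grey body in a large enclosure: P_net = εσA(T_body⁴ − T_wall⁴).
A = 4πr² = 0.02324 m²; T_body⁴ − T_wall⁴ = 3.614×10⁶ − 7.807×10⁷ = -7.446×10⁷ K⁴.
|P_net| = 0.80·5.67×10⁻⁸·0.02324·7.446×10⁷.

P_net ≈ 0.0785 W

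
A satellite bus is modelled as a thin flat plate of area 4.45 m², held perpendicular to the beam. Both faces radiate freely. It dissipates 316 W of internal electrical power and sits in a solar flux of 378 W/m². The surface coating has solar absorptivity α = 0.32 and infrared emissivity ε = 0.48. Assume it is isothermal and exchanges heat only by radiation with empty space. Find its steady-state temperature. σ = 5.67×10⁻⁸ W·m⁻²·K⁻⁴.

T ≈ 244 K

At steady state, absorbed solar power + internal power = radiated power.
Absorbed: α·S·A_cross = 0.32·378·4.450 = 538.3 W (cross-section A).
Total input = 538.3 + 316 = 854.3 W.
Radiated: εσ·A_surf·T⁴ with A_surf = 2A = 8.900 m².
T⁴ = 854.3/(0.48·5.67×10⁻⁸·8.900) = 3.527×10⁹ K⁴.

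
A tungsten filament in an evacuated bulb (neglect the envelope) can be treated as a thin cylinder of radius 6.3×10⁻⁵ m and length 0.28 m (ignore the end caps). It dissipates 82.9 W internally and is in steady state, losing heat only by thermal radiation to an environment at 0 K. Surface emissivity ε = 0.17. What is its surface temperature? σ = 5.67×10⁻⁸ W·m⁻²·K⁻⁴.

T ≈ 2970 K

Steady state: internal power = radiated power, P = εσA T⁴.
Radiating area A = 2πrL = 1.108×10⁻⁴ m².
T⁴ = P/(εσA) = 82.9/(0.17·5.67×10⁻⁸·1.108×10⁻⁴) = 7.760×10¹³ K⁴.
T = (7.760×10¹³)^(1/4).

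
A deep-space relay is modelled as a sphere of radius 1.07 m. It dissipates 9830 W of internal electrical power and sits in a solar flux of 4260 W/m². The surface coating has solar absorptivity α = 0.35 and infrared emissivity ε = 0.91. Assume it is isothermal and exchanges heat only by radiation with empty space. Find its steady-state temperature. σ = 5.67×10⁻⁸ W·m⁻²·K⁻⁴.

T ≈ 378 K

At steady state, absorbed solar power + internal power = radiated power.
Absorbed: α·S·A_cross = 0.35·4260·3.597 = 5363 W (cross-section πr²).
Total input = 5363 + 9830 = 15190 W.
Radiated: εσ·A_surf·T⁴ with A_surf = 4πr² = 14.39 m².
T⁴ = 15190/(0.91·5.67×10⁻⁸·14.39) = 2.047×10¹⁰ K⁴.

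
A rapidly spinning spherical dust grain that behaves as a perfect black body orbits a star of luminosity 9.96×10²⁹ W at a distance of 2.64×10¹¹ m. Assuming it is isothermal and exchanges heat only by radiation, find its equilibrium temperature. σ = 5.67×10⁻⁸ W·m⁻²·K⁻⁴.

First find the stellar flux at distance d: S = L/(4πd²) = 9.96×10²⁹/(4π·(2.64×10¹¹)²) = 1.137×10⁶ W/m².
For an isothermal sphere, absorbed (1−a)S·πr² = emitted σ·4πr²·T⁴, so T⁴ = (1−a)S/(4σ).
T⁴ = 1.00·1.137×10⁶/(4·5.67×10⁻⁸) = 5.014×10¹² K⁴.

T ≈ 1500 K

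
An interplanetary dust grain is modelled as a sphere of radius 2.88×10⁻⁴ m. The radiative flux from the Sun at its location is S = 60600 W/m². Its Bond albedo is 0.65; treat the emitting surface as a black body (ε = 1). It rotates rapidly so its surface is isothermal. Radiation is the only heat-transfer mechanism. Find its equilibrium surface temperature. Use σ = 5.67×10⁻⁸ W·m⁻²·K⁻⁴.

T ≈ 553 K

At equilibrium, absorbed power = emitted power.
Absorbing cross-section = πr² = 2.606×10⁻⁷ m²; emitting surface = 4πr² = 1.042×10⁻⁶ m² (ratio 4).
(1−a)S·A_cross = εσ·A_surf·T⁴  ⇒  T⁴ = (1−a)S/(4σ).
T⁴ = 0.350·60600/(4·5.67×10⁻⁸) = 9.352×10¹⁰ K⁴.
T = (9.352×10¹⁰)^(1/4).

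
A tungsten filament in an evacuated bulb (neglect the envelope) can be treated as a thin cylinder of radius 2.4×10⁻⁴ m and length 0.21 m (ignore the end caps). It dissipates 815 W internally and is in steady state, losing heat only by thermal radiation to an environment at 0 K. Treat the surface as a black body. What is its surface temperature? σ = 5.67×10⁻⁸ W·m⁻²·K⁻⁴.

Steady state: internal power = radiated power, P = εσA T⁴.
Radiating area A = 2πrL = 3.167×10⁻⁴ m².
T⁴ = P/(εσA) = 815/(1.0·5.67×10⁻⁸·3.167×10⁻⁴) = 4.539×10¹³ K⁴.
T = (4.539×10¹³)^(1/4).

T ≈ 2600 K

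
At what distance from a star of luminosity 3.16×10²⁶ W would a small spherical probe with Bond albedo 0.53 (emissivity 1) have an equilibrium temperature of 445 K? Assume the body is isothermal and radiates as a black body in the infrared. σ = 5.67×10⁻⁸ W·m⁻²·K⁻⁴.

For an isothermal black-emitting sphere, (1−a)S·πr² = σ·4πr²·T⁴ ⇒ S = 4σT⁴/(1−a).
S = 4·5.67×10⁻⁸·(445)⁴/0.470 = 18920 W/m².
Flux falls as S = L/(4πd²), so d = √(L/(4πS)) = √(3.16×10²⁶/(4π·18920)).

d ≈ 3.65×10¹⁰ m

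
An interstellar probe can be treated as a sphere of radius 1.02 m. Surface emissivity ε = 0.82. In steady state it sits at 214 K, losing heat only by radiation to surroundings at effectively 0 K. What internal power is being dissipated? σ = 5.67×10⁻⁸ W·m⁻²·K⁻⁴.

Steady state: P = εσA T⁴.
A = 4πr² = 13.07 m²; T⁴ = (214)⁴ = 2.097×10⁹ K⁴.
P = 0.82 × 5.67×10⁻⁸ × 13.07 × 2.097×10⁹.

P ≈ 1270 W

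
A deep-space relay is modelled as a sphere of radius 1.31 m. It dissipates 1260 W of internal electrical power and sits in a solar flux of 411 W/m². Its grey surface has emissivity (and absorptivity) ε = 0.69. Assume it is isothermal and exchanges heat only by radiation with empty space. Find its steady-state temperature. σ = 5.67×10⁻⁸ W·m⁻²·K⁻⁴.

At steady state, absorbed solar power + internal power = radiated power.
Absorbed: α·S·A_cross = 0.69·411·5.391 = 1529 W (cross-section πr²).
Total input = 1529 + 1260 = 2789 W.
Radiated: εσ·A_surf·T⁴ with A_surf = 4πr² = 21.57 m².
T⁴ = 2789/(0.69·5.67×10⁻⁸·21.57) = 3.306×10⁹ K⁴.

T ≈ 240 K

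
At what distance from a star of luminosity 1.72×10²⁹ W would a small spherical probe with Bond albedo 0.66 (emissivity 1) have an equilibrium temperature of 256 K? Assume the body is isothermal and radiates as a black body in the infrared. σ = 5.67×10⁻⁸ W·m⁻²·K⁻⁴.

For an isothermal black-emitting sphere, (1−a)S·πr² = σ·4πr²·T⁴ ⇒ S = 4σT⁴/(1−a).
S = 4·5.67×10⁻⁸·(256)⁴/0.340 = 2865 W/m².
Flux falls as S = L/(4πd²), so d = √(L/(4πS)) = √(1.72×10²⁹/(4π·2865)).

d ≈ 2.19×10¹² m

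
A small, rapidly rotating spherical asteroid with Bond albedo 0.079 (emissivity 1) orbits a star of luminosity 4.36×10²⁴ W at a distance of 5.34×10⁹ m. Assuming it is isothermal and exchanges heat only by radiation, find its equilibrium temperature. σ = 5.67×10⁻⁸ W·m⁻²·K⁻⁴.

T ≈ 471 K

First find the stellar flux at distance d: S = L/(4πd²) = 4.36×10²⁴/(4π·(5.34×10⁹)²) = 12170 W/m².
For an isothermal sphere, absorbed (1−a)S·πr² = emitted σ·4πr²·T⁴, so T⁴ = (1−a)S/(4σ).
T⁴ = 0.921·12170/(4·5.67×10⁻⁸) = 4.941×10¹⁰ K⁴.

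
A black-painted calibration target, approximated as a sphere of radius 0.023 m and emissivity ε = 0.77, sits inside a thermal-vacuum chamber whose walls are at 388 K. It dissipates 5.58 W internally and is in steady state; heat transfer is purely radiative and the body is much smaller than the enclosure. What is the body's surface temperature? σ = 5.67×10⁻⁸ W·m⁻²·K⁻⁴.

For a small grey body in a large enclosure, net radiated power = εσA(T⁴ − T_w⁴).
Steady state: P = εσA(T⁴ − T_w⁴) with A = 4πr² = 0.006648 m².
T⁴ = P/(εσA) + T_w⁴ = 5.58/(0.77·5.67×10⁻⁸·0.006648) + (388)⁴
    = 1.923×10¹⁰ + 2.266×10¹⁰ = 4.189×10¹⁰ K⁴.

T ≈ 452 K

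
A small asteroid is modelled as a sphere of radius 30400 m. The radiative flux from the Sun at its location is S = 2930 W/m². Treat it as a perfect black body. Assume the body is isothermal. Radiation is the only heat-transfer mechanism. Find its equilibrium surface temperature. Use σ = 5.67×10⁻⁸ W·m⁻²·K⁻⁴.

At equilibrium, absorbed power = emitted power.
Absorbing cross-section = πr² = 2.903×10⁹ m²; emitting surface = 4πr² = 1.161×10¹⁰ m² (ratio 4).
S·A_cross = εσ·A_surf·T⁴  ⇒  T⁴ = S/(4σ).
T⁴ = 1.00·2930/(4·5.67×10⁻⁸) = 1.292×10¹⁰ K⁴.
T = (1.292×10¹⁰)^(1/4).

T ≈ 337 K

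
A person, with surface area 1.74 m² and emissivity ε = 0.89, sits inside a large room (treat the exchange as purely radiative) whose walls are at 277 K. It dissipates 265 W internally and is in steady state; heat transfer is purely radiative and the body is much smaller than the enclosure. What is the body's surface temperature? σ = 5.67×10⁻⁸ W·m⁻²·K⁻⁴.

T ≈ 307 K

For a small grey body in a large enclosure, net radiated power = εσA(T⁴ − T_w⁴).
Steady state: P = εσA(T⁴ − T_w⁴) with A = 1.74 m².
T⁴ = P/(εσA) + T_w⁴ = 265/(0.89·5.67×10⁻⁸·1.740) + (277)⁴
    = 3.018×10⁹ + 5.887×10⁹ = 8.905×10⁹ K⁴.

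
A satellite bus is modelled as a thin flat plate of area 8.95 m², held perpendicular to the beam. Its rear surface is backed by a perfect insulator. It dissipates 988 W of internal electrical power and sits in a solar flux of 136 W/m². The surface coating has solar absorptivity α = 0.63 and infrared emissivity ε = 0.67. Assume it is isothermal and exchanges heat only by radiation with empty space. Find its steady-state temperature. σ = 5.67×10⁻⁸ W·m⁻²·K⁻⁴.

T ≈ 268 K

At steady state, absorbed solar power + internal power = radiated power.
Absorbed: α·S·A_cross = 0.63·136·8.950 = 766.8 W (cross-section A).
Total input = 766.8 + 988 = 1755 W.
Radiated: εσ·A_surf·T⁴ with A_surf = A = 8.950 m².
T⁴ = 1755/(0.67·5.67×10⁻⁸·8.950) = 5.161×10⁹ K⁴.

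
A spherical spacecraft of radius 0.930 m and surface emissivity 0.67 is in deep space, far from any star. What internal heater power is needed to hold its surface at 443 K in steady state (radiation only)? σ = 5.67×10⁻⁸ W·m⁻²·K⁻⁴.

P = εσ·4πr²·T⁴.
4πr² = 10.87 m²; T⁴ = 3.851×10¹⁰ K⁴.
P = 0.67·5.67×10⁻⁸·10.87·3.851×10¹⁰.

P ≈ 15900 W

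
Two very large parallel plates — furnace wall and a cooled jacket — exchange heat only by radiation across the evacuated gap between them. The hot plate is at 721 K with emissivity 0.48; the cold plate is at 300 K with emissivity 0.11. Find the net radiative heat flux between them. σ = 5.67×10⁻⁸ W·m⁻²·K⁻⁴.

For two infinite grey parallel plates, q = σ(T₁⁴ − T₂⁴)/(1/ε₁ + 1/ε₂ − 1).
T₁⁴ − T₂⁴ = 2.702×10¹¹ − 8.100×10⁹ = 2.621×10¹¹ K⁴.
1/ε₁ + 1/ε₂ − 1 = 2.083 + 9.091 − 1 = 10.17.
q = 5.67×10⁻⁸ × 2.621×10¹¹ / 10.17.

q ≈ 1460 W/m²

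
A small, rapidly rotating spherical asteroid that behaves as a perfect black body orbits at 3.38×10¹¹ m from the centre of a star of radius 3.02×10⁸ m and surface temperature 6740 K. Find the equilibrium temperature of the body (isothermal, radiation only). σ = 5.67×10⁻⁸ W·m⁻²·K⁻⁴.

The star's surface emits σT_*⁴; at distance d the flux is S = σT_*⁴(R_*/d)².
S = 5.67×10⁻⁸·(6740)⁴·(3.02×10⁸/3.38×10¹¹)² = 93.41 W/m².
For an isothermal sphere T⁴ = (1−a)S/(4σ) = 4.119×10⁸ K⁴.

T ≈ 142 K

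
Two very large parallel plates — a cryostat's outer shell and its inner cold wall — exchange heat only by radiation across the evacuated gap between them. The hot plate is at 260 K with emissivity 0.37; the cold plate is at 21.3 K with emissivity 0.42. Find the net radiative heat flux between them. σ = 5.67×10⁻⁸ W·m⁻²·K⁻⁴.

For two infinite grey parallel plates, q = σ(T₁⁴ − T₂⁴)/(1/ε₁ + 1/ε₂ − 1).
T₁⁴ − T₂⁴ = 4.570×10⁹ − 2.058×10⁵ = 4.570×10⁹ K⁴.
1/ε₁ + 1/ε₂ − 1 = 2.703 + 2.381 − 1 = 4.084.
q = 5.67×10⁻⁸ × 4.570×10⁹ / 4.084.

q ≈ 63.4 W/m²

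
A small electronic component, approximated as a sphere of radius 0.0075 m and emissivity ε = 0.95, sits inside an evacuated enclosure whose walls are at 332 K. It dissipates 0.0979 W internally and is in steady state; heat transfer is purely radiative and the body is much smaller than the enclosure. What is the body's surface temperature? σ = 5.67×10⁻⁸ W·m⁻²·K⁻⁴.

For a small grey body in a large enclosure, net radiated power = εσA(T⁴ − T_w⁴).
Steady state: P = εσA(T⁴ − T_w⁴) with A = 4πr² = 7.069×10⁻⁴ m².
T⁴ = P/(εσA) + T_w⁴ = 0.0979/(0.95·5.67×10⁻⁸·7.069×10⁻⁴) + (332)⁴
    = 2.571×10⁹ + 1.215×10¹⁰ = 1.472×10¹⁰ K⁴.

T ≈ 348 K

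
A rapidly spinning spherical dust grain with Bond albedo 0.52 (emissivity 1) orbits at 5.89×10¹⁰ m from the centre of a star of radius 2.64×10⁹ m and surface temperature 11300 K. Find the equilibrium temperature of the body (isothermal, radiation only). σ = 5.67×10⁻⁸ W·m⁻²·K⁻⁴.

T ≈ 1410 K

The star's surface emits σT_*⁴; at distance d the flux is S = σT_*⁴(R_*/d)².
S = 5.67×10⁻⁸·(11300)⁴·(2.64×10⁹/5.89×10¹⁰)² = 1.857×10⁶ W/m².
For an isothermal sphere T⁴ = (1−a)S/(4σ) = 3.931×10¹² K⁴.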